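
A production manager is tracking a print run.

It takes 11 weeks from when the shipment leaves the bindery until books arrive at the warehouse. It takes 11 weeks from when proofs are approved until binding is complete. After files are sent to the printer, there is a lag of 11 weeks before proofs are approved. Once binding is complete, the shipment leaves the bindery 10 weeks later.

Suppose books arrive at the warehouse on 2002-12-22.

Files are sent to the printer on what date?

2002-02-24

Books arrive at the warehouse: Dec 22, 2002.
The shipment leaves the bindery: Dec 22, 2002 − 11 weeks = Oct 6, 2002.
Binding is complete: Oct 6, 2002 − 10 weeks = Jul 28, 2002.
Proofs are approved: Jul 28, 2002 − 11 weeks = May 12, 2002.
Files are sent to the printer: May 12, 2002 − 11 weeks = Feb 24, 2002.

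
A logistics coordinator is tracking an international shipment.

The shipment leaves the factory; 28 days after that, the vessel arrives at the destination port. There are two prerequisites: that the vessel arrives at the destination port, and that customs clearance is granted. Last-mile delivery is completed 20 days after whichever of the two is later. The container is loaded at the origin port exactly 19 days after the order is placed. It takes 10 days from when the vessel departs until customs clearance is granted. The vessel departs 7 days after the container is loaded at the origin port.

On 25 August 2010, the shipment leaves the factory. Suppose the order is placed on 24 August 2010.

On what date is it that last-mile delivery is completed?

19 October 2010

The shipment leaves the factory: Aug 25, 2010.
The vessel arrives at the destination port: Aug 25, 2010 + 28 days = Sep 22, 2010.
The order is placed: Aug 24, 2010.
The container is loaded at the origin port: Aug 24, 2010 + 19 days = Sep 12, 2010.
The vessel departs: Sep 12, 2010 + 7 days = Sep 19, 2010.
Customs clearance is granted: Sep 19, 2010 + 10 days = Sep 29, 2010.
Both prerequisites met — the vessel arrives at the destination port (Sep 22, 2010), customs clearance is granted (Sep 29, 2010); the later is Sep 29, 2010.
Last-mile delivery is completed: Sep 29, 2010 + 20 days = Oct 19, 2010.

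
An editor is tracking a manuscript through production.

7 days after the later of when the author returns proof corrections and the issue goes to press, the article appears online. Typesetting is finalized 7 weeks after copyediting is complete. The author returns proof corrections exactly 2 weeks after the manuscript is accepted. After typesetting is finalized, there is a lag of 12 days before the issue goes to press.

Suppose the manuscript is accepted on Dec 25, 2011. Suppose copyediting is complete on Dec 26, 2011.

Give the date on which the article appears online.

The manuscript is accepted: Dec 25, 2011.
The author returns proof corrections: Dec 25, 2011 + 2 weeks = Jan 8, 2012.
Copyediting is complete: Dec 26, 2011.
Typesetting is finalized: Dec 26, 2011 + 7 weeks = Feb 13, 2012.
The issue goes to press: Feb 13, 2012 + 12 days = Feb 25, 2012.
Both prerequisites met — the author returns proof corrections (Jan 8, 2012), the issue goes to press (Feb 25, 2012); the later is Feb 25, 2012.
The article appears online: Feb 25, 2012 + 7 days = Mar 3, 2012.

Mar 3, 2012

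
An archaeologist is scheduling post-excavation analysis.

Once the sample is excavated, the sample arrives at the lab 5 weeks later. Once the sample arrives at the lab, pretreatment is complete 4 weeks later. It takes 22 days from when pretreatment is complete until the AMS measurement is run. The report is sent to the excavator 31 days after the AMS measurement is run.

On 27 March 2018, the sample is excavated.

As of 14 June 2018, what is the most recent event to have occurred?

Pretreatment is complete

The sample is excavated: Mar 27, 2018.
The sample arrives at the lab: Mar 27, 2018 + 5 weeks = May 1, 2018.
Pretreatment is complete: May 1, 2018 + 4 weeks = May 29, 2018.
The AMS measurement is run: May 29, 2018 + 22 days = Jun 20, 2018.
The report is sent to the excavator: Jun 20, 2018 + 31 days = Jul 21, 2018.
Jun 14, 2018 falls between when pretreatment is complete (May 29, 2018) and when the AMS measurement is run (Jun 20, 2018).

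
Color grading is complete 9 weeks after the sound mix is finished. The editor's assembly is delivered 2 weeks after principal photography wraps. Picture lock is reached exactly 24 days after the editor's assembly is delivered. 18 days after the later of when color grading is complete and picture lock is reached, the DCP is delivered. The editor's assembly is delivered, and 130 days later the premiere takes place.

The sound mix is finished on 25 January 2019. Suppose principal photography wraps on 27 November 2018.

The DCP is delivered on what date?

16 April 2019

The sound mix is finished: Jan 25, 2019.
Color grading is complete: Jan 25, 2019 + 9 weeks = Mar 29, 2019.
Principal photography wraps: Nov 27, 2018.
The editor's assembly is delivered: Nov 27, 2018 + 2 weeks = Dec 11, 2018.
Picture lock is reached: Dec 11, 2018 + 24 days = Jan 4, 2019.
Both prerequisites met — color grading is complete (Mar 29, 2019), picture lock is reached (Jan 4, 2019); the later is Mar 29, 2019.
The DCP is delivered: Mar 29, 2019 + 18 days = Apr 16, 2019.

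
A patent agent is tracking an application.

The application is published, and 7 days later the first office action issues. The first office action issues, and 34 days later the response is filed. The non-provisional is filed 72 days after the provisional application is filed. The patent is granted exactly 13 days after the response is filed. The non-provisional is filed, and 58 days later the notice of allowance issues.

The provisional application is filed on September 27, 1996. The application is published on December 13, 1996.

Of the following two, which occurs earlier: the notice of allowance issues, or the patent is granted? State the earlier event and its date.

The notice of allowance issues — February 4, 1997

The provisional application is filed: Sep 27, 1996.
The non-provisional is filed: Sep 27, 1996 + 72 days = Dec 8, 1996.
The notice of allowance issues: Dec 8, 1996 + 58 days = Feb 4, 1997.
The application is published: Dec 13, 1996.
The first office action issues: Dec 13, 1996 + 7 days = Dec 20, 1996.
The response is filed: Dec 20, 1996 + 34 days = Jan 23, 1997.
The patent is granted: Jan 23, 1997 + 13 days = Feb 5, 1997.
Comparing: the notice of allowance issues on Feb 4, 1997 vs the patent is granted on Feb 5, 1997. Earlier: the notice of allowance issues.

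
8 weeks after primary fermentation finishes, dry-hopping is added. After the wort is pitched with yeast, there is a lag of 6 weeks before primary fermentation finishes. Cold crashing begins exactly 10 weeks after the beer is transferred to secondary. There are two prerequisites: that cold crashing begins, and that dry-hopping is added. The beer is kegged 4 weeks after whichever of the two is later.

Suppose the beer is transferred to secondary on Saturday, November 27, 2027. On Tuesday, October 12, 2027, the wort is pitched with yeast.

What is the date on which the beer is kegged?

Saturday, March 4, 2028

The beer is transferred to secondary: Nov 27, 2027.
Cold crashing begins: Nov 27, 2027 + 10 weeks = Feb 5, 2028.
The wort is pitched with yeast: Oct 12, 2027.
Primary fermentation finishes: Oct 12, 2027 + 6 weeks = Nov 23, 2027.
Dry-hopping is added: Nov 23, 2027 + 8 weeks = Jan 18, 2028.
Both prerequisites met — cold crashing begins (Feb 5, 2028), dry-hopping is added (Jan 18, 2028); the later is Feb 5, 2028.
The beer is kegged: Feb 5, 2028 + 4 weeks = Mar 4, 2028.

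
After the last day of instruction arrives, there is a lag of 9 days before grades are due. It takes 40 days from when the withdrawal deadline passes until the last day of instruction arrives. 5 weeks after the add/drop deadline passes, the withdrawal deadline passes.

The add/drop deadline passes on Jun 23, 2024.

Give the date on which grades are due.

Sep 15, 2024

The add/drop deadline passes: Jun 23, 2024.
The withdrawal deadline passes: Jun 23, 2024 + 5 weeks = Jul 28, 2024.
The last day of instruction arrives: Jul 28, 2024 + 40 days = Sep 6, 2024.
Grades are due: Sep 6, 2024 + 9 days = Sep 15, 2024.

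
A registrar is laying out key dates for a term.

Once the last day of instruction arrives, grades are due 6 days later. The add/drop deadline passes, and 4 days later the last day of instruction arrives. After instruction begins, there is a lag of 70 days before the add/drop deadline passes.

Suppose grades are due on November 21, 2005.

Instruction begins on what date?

September 2, 2005

Grades are due: Nov 21, 2005.
The last day of instruction arrives: Nov 21, 2005 − 6 days = Nov 15, 2005.
The add/drop deadline passes: Nov 15, 2005 − 4 days = Nov 11, 2005.
Instruction begins: Nov 11, 2005 − 70 days = Sep 2, 2005.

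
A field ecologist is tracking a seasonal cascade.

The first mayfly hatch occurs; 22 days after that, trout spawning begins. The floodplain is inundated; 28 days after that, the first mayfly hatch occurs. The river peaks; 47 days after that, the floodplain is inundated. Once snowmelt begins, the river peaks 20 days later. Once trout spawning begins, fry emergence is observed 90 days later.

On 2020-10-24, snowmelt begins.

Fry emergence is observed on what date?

2021-05-19

Snowmelt begins: Oct 24, 2020.
The river peaks: Oct 24, 2020 + 20 days = Nov 13, 2020.
The floodplain is inundated: Nov 13, 2020 + 47 days = Dec 30, 2020.
The first mayfly hatch occurs: Dec 30, 2020 + 28 days = Jan 27, 2021.
Trout spawning begins: Jan 27, 2021 + 22 days = Feb 18, 2021.
Fry emergence is observed: Feb 18, 2021 + 90 days = May 19, 2021.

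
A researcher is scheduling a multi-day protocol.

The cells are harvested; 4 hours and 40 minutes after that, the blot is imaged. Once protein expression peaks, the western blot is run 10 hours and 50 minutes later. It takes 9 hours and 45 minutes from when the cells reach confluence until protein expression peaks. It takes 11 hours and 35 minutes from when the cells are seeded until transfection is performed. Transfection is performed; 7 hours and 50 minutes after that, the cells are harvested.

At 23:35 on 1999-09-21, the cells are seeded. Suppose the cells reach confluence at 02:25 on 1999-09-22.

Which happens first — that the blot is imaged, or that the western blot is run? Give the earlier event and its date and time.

The cells are seeded: 23:35 Sep 21, 1999.
Transfection is performed: 23:35 Sep 21, 1999 + 11h35m = 11:10 Sep 22, 1999.
The cells are harvested: 11:10 Sep 22, 1999 + 7h50m = 19:00 Sep 22, 1999.
The blot is imaged: 19:00 Sep 22, 1999 + 4h40m = 23:40 Sep 22, 1999.
The cells reach confluence: 02:25 Sep 22, 1999.
Protein expression peaks: 02:25 Sep 22, 1999 + 9h45m = 12:10 Sep 22, 1999.
The western blot is run: 12:10 Sep 22, 1999 + 10h50m = 23:00 Sep 22, 1999.
Comparing: the blot is imaged at 23:40 Sep 22, 1999 vs the western blot is run at 23:00 Sep 22, 1999. Earlier: the western blot is run.

The western blot is run — 23:00 on 1999-09-22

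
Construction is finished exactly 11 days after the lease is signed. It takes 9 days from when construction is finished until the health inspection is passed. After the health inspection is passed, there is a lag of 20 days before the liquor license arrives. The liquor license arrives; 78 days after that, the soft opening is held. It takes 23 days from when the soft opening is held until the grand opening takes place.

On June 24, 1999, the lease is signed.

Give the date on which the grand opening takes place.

The lease is signed: Jun 24, 1999.
Construction is finished: Jun 24, 1999 + 11 days = Jul 5, 1999.
The health inspection is passed: Jul 5, 1999 + 9 days = Jul 14, 1999.
The liquor license arrives: Jul 14, 1999 + 20 days = Aug 3, 1999.
The soft opening is held: Aug 3, 1999 + 78 days = Oct 20, 1999.
The grand opening takes place: Oct 20, 1999 + 23 days = Nov 12, 1999.

November 12, 1999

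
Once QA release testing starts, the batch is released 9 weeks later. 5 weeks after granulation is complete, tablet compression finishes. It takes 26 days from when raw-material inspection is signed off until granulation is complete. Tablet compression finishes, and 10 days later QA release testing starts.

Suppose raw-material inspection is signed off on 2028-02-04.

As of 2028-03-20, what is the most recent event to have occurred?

Granulation is complete

Raw-material inspection is signed off: Feb 4, 2028.
Granulation is complete: Feb 4, 2028 + 26 days = Mar 1, 2028.
Tablet compression finishes: Mar 1, 2028 + 5 weeks = Apr 5, 2028.
QA release testing starts: Apr 5, 2028 + 10 days = Apr 15, 2028.
The batch is released: Apr 15, 2028 + 9 weeks = Jun 17, 2028.
Mar 20, 2028 falls between when granulation is complete (Mar 1, 2028) and when tablet compression finishes (Apr 5, 2028).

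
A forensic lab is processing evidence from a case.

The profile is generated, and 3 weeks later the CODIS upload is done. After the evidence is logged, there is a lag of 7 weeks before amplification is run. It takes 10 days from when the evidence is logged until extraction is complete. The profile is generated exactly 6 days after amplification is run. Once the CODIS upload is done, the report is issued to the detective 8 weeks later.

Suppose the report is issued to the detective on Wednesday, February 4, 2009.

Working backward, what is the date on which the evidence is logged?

Thursday, September 25, 2008

The report is issued to the detective: Feb 4, 2009.
The CODIS upload is done: Feb 4, 2009 − 8 weeks = Dec 10, 2008.
The profile is generated: Dec 10, 2008 − 3 weeks = Nov 19, 2008.
Amplification is run: Nov 19, 2008 − 6 days = Nov 13, 2008.
The evidence is logged: Nov 13, 2008 − 7 weeks = Sep 25, 2008.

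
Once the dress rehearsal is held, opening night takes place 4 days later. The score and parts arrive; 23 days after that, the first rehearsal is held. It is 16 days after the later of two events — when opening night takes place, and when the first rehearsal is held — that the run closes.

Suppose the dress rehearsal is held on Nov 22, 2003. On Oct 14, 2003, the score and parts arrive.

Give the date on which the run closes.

Dec 12, 2003

The dress rehearsal is held: Nov 22, 2003.
Opening night takes place: Nov 22, 2003 + 4 days = Nov 26, 2003.
The score and parts arrive: Oct 14, 2003.
The first rehearsal is held: Oct 14, 2003 + 23 days = Nov 6, 2003.
Both prerequisites met — opening night takes place (Nov 26, 2003), the first rehearsal is held (Nov 6, 2003); the later is Nov 26, 2003.
The run closes: Nov 26, 2003 + 16 days = Dec 12, 2003.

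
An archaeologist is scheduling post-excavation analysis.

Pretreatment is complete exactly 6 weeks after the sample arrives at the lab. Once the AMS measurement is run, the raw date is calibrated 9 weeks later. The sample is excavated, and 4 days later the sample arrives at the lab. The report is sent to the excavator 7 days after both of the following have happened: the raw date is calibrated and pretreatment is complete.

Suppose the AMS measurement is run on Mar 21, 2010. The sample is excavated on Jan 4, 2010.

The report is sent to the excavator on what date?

May 30, 2010

The AMS measurement is run: Mar 21, 2010.
The raw date is calibrated: Mar 21, 2010 + 9 weeks = May 23, 2010.
The sample is excavated: Jan 4, 2010.
The sample arrives at the lab: Jan 4, 2010 + 4 days = Jan 8, 2010.
Pretreatment is complete: Jan 8, 2010 + 6 weeks = Feb 19, 2010.
Both prerequisites met — the raw date is calibrated (May 23, 2010), pretreatment is complete (Feb 19, 2010); the later is May 23, 2010.
The report is sent to the excavator: May 23, 2010 + 7 days = May 30, 2010.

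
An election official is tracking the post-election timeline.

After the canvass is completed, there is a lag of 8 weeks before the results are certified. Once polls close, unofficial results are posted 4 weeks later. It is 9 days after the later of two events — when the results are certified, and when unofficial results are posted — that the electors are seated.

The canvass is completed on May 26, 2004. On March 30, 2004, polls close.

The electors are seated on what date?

July 30, 2004

The canvass is completed: May 26, 2004.
The results are certified: May 26, 2004 + 8 weeks = Jul 21, 2004.
Polls close: Mar 30, 2004.
Unofficial results are posted: Mar 30, 2004 + 4 weeks = Apr 27, 2004.
Both prerequisites met — the results are certified (Jul 21, 2004), unofficial results are posted (Apr 27, 2004); the later is Jul 21, 2004.
The electors are seated: Jul 21, 2004 + 9 days = Jul 30, 2004.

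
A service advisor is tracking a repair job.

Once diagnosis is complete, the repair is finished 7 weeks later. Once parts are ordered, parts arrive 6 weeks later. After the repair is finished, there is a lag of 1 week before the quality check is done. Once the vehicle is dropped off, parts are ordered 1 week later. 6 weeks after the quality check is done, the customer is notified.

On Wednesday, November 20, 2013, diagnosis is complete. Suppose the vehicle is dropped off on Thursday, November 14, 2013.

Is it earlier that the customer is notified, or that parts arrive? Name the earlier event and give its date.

Diagnosis is complete: Nov 20, 2013.
The repair is finished: Nov 20, 2013 + 7 weeks = Jan 8, 2014.
The quality check is done: Jan 8, 2014 + 1 week = Jan 15, 2014.
The customer is notified: Jan 15, 2014 + 6 weeks = Feb 26, 2014.
The vehicle is dropped off: Nov 14, 2013.
Parts are ordered: Nov 14, 2013 + 1 week = Nov 21, 2013.
Parts arrive: Nov 21, 2013 + 6 weeks = Jan 2, 2014.
Comparing: the customer is notified on Feb 26, 2014 vs parts arrive on Jan 2, 2014. Earlier: parts arrive.

Parts arrive — Thursday, January 2, 2014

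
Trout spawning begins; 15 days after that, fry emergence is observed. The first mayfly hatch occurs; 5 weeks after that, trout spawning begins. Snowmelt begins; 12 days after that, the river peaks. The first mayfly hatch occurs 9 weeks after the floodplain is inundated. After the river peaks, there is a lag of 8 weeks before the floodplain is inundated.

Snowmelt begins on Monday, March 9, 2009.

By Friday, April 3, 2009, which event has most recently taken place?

Snowmelt begins: Mar 9, 2009.
The river peaks: Mar 9, 2009 + 12 days = Mar 21, 2009.
The floodplain is inundated: Mar 21, 2009 + 8 weeks = May 16, 2009.
The first mayfly hatch occurs: May 16, 2009 + 9 weeks = Jul 18, 2009.
Trout spawning begins: Jul 18, 2009 + 5 weeks = Aug 22, 2009.
Fry emergence is observed: Aug 22, 2009 + 15 days = Sep 6, 2009.
Apr 3, 2009 falls between when the river peaks (Mar 21, 2009) and when the floodplain is inundated (May 16, 2009).

The river peaks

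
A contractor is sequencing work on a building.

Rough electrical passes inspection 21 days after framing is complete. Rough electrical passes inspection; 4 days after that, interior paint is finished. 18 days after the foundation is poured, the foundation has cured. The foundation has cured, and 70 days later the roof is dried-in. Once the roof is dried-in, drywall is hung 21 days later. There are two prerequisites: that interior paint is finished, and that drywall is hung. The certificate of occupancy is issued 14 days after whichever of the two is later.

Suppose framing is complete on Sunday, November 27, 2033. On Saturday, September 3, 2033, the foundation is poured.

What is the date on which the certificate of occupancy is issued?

Framing is complete: Nov 27, 2033.
Rough electrical passes inspection: Nov 27, 2033 + 21 days = Dec 18, 2033.
Interior paint is finished: Dec 18, 2033 + 4 days = Dec 22, 2033.
The foundation is poured: Sep 3, 2033.
The foundation has cured: Sep 3, 2033 + 18 days = Sep 21, 2033.
The roof is dried-in: Sep 21, 2033 + 70 days = Nov 30, 2033.
Drywall is hung: Nov 30, 2033 + 21 days = Dec 21, 2033.
Both prerequisites met — interior paint is finished (Dec 22, 2033), drywall is hung (Dec 21, 2033); the later is Dec 22, 2033.
The certificate of occupancy is issued: Dec 22, 2033 + 14 days = Jan 5, 2034.

Thursday, January 5, 2034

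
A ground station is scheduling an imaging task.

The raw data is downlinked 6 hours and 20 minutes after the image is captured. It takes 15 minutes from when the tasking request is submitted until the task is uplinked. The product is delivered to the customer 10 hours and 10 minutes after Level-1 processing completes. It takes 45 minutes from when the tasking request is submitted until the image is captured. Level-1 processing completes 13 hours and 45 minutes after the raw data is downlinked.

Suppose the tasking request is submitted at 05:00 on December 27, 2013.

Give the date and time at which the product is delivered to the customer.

12:00 on December 28, 2013

The tasking request is submitted: 05:00 Dec 27, 2013.
The image is captured: 05:00 Dec 27, 2013 + 45m = 05:45 Dec 27, 2013.
The raw data is downlinked: 05:45 Dec 27, 2013 + 6h20m = 12:05 Dec 27, 2013.
Level-1 processing completes: 12:05 Dec 27, 2013 + 13h45m = 01:50 Dec 28, 2013.
The product is delivered to the customer: 01:50 Dec 28, 2013 + 10h10m = 12:00 Dec 28, 2013.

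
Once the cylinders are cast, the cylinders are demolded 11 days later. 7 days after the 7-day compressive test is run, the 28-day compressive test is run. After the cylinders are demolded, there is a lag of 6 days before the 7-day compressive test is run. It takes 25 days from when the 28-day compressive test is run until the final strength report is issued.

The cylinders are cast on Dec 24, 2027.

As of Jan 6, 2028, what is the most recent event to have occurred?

The cylinders are cast: Dec 24, 2027.
The cylinders are demolded: Dec 24, 2027 + 11 days = Jan 4, 2028.
The 7-day compressive test is run: Jan 4, 2028 + 6 days = Jan 10, 2028.
The 28-day compressive test is run: Jan 10, 2028 + 7 days = Jan 17, 2028.
The final strength report is issued: Jan 17, 2028 + 25 days = Feb 11, 2028.
Jan 6, 2028 falls between when the cylinders are demolded (Jan 4, 2028) and when the 7-day compressive test is run (Jan 10, 2028).

The cylinders are demolded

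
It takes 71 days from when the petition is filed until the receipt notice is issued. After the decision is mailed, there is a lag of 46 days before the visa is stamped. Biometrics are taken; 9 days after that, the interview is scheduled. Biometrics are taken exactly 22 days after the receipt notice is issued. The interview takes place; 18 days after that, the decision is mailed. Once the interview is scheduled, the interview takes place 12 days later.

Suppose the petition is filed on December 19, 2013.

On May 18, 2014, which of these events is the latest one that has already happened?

The petition is filed: Dec 19, 2013.
The receipt notice is issued: Dec 19, 2013 + 71 days = Feb 28, 2014.
Biometrics are taken: Feb 28, 2014 + 22 days = Mar 22, 2014.
The interview is scheduled: Mar 22, 2014 + 9 days = Mar 31, 2014.
The interview takes place: Mar 31, 2014 + 12 days = Apr 12, 2014.
The decision is mailed: Apr 12, 2014 + 18 days = Apr 30, 2014.
The visa is stamped: Apr 30, 2014 + 46 days = Jun 15, 2014.
May 18, 2014 falls between when the decision is mailed (Apr 30, 2014) and when the visa is stamped (Jun 15, 2014).

The decision is mailed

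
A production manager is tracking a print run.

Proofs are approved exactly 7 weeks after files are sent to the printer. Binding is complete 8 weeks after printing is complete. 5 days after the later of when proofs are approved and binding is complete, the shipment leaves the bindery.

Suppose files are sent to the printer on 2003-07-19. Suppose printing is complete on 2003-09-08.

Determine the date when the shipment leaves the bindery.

Files are sent to the printer: Jul 19, 2003.
Proofs are approved: Jul 19, 2003 + 7 weeks = Sep 6, 2003.
Printing is complete: Sep 8, 2003.
Binding is complete: Sep 8, 2003 + 8 weeks = Nov 3, 2003.
Both prerequisites met — proofs are approved (Sep 6, 2003), binding is complete (Nov 3, 2003); the later is Nov 3, 2003.
The shipment leaves the bindery: Nov 3, 2003 + 5 days = Nov 8, 2003.

2003-11-08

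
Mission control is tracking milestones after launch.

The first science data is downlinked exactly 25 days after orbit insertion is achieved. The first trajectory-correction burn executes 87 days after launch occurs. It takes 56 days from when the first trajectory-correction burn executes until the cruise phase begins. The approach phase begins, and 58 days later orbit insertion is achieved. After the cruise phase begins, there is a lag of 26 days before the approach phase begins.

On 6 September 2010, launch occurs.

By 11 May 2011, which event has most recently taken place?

Launch occurs: Sep 6, 2010.
The first trajectory-correction burn executes: Sep 6, 2010 + 87 days = Dec 2, 2010.
The cruise phase begins: Dec 2, 2010 + 56 days = Jan 27, 2011.
The approach phase begins: Jan 27, 2011 + 26 days = Feb 22, 2011.
Orbit insertion is achieved: Feb 22, 2011 + 58 days = Apr 21, 2011.
The first science data is downlinked: Apr 21, 2011 + 25 days = May 16, 2011.
May 11, 2011 falls between when orbit insertion is achieved (Apr 21, 2011) and when the first science data is downlinked (May 16, 2011).

Orbit insertion is achieved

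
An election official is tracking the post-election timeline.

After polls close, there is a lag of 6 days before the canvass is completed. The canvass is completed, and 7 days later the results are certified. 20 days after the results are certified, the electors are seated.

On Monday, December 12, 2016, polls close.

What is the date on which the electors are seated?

Saturday, January 14, 2017

Polls close: Dec 12, 2016.
The canvass is completed: Dec 12, 2016 + 6 days = Dec 18, 2016.
The results are certified: Dec 18, 2016 + 7 days = Dec 25, 2016.
The electors are seated: Dec 25, 2016 + 20 days = Jan 14, 2017.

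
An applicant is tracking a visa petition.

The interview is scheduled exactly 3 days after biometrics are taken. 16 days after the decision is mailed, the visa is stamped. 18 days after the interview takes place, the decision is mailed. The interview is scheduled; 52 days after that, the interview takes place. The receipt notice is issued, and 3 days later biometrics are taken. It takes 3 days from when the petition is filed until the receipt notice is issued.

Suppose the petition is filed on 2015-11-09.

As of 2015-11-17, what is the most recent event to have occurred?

The petition is filed: Nov 9, 2015.
The receipt notice is issued: Nov 9, 2015 + 3 days = Nov 12, 2015.
Biometrics are taken: Nov 12, 2015 + 3 days = Nov 15, 2015.
The interview is scheduled: Nov 15, 2015 + 3 days = Nov 18, 2015.
The interview takes place: Nov 18, 2015 + 52 days = Jan 9, 2016.
The decision is mailed: Jan 9, 2016 + 18 days = Jan 27, 2016.
The visa is stamped: Jan 27, 2016 + 16 days = Feb 12, 2016.
Nov 17, 2015 falls between when biometrics are taken (Nov 15, 2015) and when the interview is scheduled (Nov 18, 2015).

Biometrics are taken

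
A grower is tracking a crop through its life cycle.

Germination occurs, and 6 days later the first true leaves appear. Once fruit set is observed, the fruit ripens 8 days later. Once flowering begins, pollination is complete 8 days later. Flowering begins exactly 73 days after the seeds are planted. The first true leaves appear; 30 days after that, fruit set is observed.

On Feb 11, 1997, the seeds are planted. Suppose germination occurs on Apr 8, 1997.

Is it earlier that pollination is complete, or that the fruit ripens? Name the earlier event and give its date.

The seeds are planted: Feb 11, 1997.
Flowering begins: Feb 11, 1997 + 73 days = Apr 25, 1997.
Pollination is complete: Apr 25, 1997 + 8 days = May 3, 1997.
Germination occurs: Apr 8, 1997.
The first true leaves appear: Apr 8, 1997 + 6 days = Apr 14, 1997.
Fruit set is observed: Apr 14, 1997 + 30 days = May 14, 1997.
The fruit ripens: May 14, 1997 + 8 days = May 22, 1997.
Comparing: pollination is complete on May 3, 1997 vs the fruit ripens on May 22, 1997. Earlier: pollination is complete.

Pollination is complete — May 3, 1997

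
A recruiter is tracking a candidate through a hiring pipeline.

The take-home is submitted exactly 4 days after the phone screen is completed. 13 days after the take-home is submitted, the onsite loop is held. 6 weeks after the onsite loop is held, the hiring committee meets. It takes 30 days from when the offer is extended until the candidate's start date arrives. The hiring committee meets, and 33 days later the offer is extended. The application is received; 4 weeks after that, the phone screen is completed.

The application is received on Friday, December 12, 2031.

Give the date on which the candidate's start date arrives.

The application is received: Dec 12, 2031.
The phone screen is completed: Dec 12, 2031 + 4 weeks = Jan 9, 2032.
The take-home is submitted: Jan 9, 2032 + 4 days = Jan 13, 2032.
The onsite loop is held: Jan 13, 2032 + 13 days = Jan 26, 2032.
The hiring committee meets: Jan 26, 2032 + 6 weeks = Mar 8, 2032.
The offer is extended: Mar 8, 2032 + 33 days = Apr 10, 2032.
The candidate's start date arrives: Apr 10, 2032 + 30 days = May 10, 2032.

Monday, May 10, 2032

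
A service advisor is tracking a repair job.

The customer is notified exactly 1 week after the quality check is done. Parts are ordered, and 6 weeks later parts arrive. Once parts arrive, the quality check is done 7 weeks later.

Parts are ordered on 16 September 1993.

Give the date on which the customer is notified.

Parts are ordered: Sep 16, 1993.
Parts arrive: Sep 16, 1993 + 6 weeks = Oct 28, 1993.
The quality check is done: Oct 28, 1993 + 7 weeks = Dec 16, 1993.
The customer is notified: Dec 16, 1993 + 1 week = Dec 23, 1993.

23 December 1993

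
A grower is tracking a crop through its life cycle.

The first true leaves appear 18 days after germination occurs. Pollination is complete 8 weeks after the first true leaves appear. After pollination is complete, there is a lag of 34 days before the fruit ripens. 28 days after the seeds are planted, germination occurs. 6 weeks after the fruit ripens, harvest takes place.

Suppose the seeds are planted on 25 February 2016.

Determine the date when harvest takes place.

21 August 2016

The seeds are planted: Feb 25, 2016.
Germination occurs: Feb 25, 2016 + 28 days = Mar 24, 2016.
The first true leaves appear: Mar 24, 2016 + 18 days = Apr 11, 2016.
Pollination is complete: Apr 11, 2016 + 8 weeks = Jun 6, 2016.
The fruit ripens: Jun 6, 2016 + 34 days = Jul 10, 2016.
Harvest takes place: Jul 10, 2016 + 6 weeks = Aug 21, 2016.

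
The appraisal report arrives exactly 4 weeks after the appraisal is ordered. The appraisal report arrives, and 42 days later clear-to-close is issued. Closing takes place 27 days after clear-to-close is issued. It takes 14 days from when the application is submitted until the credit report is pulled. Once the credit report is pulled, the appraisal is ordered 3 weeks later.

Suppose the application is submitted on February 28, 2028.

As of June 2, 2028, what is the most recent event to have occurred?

The application is submitted: Feb 28, 2028.
The credit report is pulled: Feb 28, 2028 + 14 days = Mar 13, 2028.
The appraisal is ordered: Mar 13, 2028 + 3 weeks = Apr 3, 2028.
The appraisal report arrives: Apr 3, 2028 + 4 weeks = May 1, 2028.
Clear-to-close is issued: May 1, 2028 + 42 days = Jun 12, 2028.
Closing takes place: Jun 12, 2028 + 27 days = Jul 9, 2028.
Jun 2, 2028 falls between when the appraisal report arrives (May 1, 2028) and when clear-to-close is issued (Jun 12, 2028).

The appraisal report arrives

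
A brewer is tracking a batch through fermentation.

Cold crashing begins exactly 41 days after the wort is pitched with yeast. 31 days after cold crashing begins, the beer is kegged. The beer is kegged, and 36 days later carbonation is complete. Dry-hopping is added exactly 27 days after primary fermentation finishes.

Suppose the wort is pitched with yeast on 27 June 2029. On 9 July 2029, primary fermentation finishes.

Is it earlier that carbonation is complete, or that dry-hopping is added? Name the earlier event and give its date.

The wort is pitched with yeast: Jun 27, 2029.
Cold crashing begins: Jun 27, 2029 + 41 days = Aug 7, 2029.
The beer is kegged: Aug 7, 2029 + 31 days = Sep 7, 2029.
Carbonation is complete: Sep 7, 2029 + 36 days = Oct 13, 2029.
Primary fermentation finishes: Jul 9, 2029.
Dry-hopping is added: Jul 9, 2029 + 27 days = Aug 5, 2029.
Comparing: carbonation is complete on Oct 13, 2029 vs dry-hopping is added on Aug 5, 2029. Earlier: dry-hopping is added.

Dry-hopping is added — 5 August 2029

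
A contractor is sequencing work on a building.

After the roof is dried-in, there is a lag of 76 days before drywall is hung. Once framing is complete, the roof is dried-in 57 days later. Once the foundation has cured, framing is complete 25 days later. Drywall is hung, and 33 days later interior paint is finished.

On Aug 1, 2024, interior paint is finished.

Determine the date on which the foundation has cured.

Interior paint is finished: Aug 1, 2024.
Drywall is hung: Aug 1, 2024 − 33 days = Jun 29, 2024.
The roof is dried-in: Jun 29, 2024 − 76 days = Apr 14, 2024.
Framing is complete: Apr 14, 2024 − 57 days = Feb 17, 2024.
The foundation has cured: Feb 17, 2024 − 25 days = Jan 23, 2024.

Jan 23, 2024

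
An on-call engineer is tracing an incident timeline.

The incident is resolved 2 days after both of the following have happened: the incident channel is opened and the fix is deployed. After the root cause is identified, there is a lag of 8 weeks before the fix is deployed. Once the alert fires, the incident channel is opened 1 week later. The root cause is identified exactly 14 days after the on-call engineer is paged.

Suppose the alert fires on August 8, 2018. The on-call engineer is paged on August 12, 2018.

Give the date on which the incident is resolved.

The alert fires: Aug 8, 2018.
The incident channel is opened: Aug 8, 2018 + 1 week = Aug 15, 2018.
The on-call engineer is paged: Aug 12, 2018.
The root cause is identified: Aug 12, 2018 + 14 days = Aug 26, 2018.
The fix is deployed: Aug 26, 2018 + 8 weeks = Oct 21, 2018.
Both prerequisites met — the incident channel is opened (Aug 15, 2018), the fix is deployed (Oct 21, 2018); the later is Oct 21, 2018.
The incident is resolved: Oct 21, 2018 + 2 days = Oct 23, 2018.

October 23, 2018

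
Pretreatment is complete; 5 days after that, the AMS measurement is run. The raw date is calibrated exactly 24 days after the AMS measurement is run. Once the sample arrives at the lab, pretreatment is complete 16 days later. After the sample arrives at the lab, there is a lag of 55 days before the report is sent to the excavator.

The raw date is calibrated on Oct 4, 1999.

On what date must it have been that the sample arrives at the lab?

Aug 20, 1999

The raw date is calibrated: Oct 4, 1999.
The AMS measurement is run: Oct 4, 1999 − 24 days = Sep 10, 1999.
Pretreatment is complete: Sep 10, 1999 − 5 days = Sep 5, 1999.
The sample arrives at the lab: Sep 5, 1999 − 16 days = Aug 20, 1999.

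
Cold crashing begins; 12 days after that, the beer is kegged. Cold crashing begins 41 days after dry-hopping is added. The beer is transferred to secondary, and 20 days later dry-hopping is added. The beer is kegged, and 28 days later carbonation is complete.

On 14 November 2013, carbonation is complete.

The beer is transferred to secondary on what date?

Carbonation is complete: Nov 14, 2013.
The beer is kegged: Nov 14, 2013 − 28 days = Oct 17, 2013.
Cold crashing begins: Oct 17, 2013 − 12 days = Oct 5, 2013.
Dry-hopping is added: Oct 5, 2013 − 41 days = Aug 25, 2013.
The beer is transferred to secondary: Aug 25, 2013 − 20 days = Aug 5, 2013.

5 August 2013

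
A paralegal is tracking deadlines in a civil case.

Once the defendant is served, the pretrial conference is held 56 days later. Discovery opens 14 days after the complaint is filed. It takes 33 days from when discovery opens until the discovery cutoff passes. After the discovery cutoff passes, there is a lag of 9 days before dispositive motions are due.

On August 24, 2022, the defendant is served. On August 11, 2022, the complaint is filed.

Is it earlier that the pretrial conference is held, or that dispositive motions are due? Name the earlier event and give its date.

The defendant is served: Aug 24, 2022.
The pretrial conference is held: Aug 24, 2022 + 56 days = Oct 19, 2022.
The complaint is filed: Aug 11, 2022.
Discovery opens: Aug 11, 2022 + 14 days = Aug 25, 2022.
The discovery cutoff passes: Aug 25, 2022 + 33 days = Sep 27, 2022.
Dispositive motions are due: Sep 27, 2022 + 9 days = Oct 6, 2022.
Comparing: the pretrial conference is held on Oct 19, 2022 vs dispositive motions are due on Oct 6, 2022. Earlier: dispositive motions are due.

Dispositive motions are due — October 6, 2022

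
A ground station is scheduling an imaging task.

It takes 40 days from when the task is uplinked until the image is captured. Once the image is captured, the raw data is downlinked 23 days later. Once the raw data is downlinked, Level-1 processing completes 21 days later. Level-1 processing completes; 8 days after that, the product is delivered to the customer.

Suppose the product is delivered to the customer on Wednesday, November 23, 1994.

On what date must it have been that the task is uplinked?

Tuesday, August 23, 1994

The product is delivered to the customer: Nov 23, 1994.
Level-1 processing completes: Nov 23, 1994 − 8 days = Nov 15, 1994.
The raw data is downlinked: Nov 15, 1994 − 21 days = Oct 25, 1994.
The image is captured: Oct 25, 1994 − 23 days = Oct 2, 1994.
The task is uplinked: Oct 2, 1994 − 40 days = Aug 23, 1994.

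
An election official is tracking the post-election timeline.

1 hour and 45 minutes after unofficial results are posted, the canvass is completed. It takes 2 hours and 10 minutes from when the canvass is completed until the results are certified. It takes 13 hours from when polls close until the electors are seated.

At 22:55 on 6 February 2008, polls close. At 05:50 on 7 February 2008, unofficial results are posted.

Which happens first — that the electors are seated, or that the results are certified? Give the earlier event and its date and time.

Polls close: 22:55 Feb 6, 2008.
The electors are seated: 22:55 Feb 6, 2008 + 13h = 11:55 Feb 7, 2008.
Unofficial results are posted: 05:50 Feb 7, 2008.
The canvass is completed: 05:50 Feb 7, 2008 + 1h45m = 07:35 Feb 7, 2008.
The results are certified: 07:35 Feb 7, 2008 + 2h10m = 09:45 Feb 7, 2008.
Comparing: the electors are seated at 11:55 Feb 7, 2008 vs the results are certified at 09:45 Feb 7, 2008. Earlier: the results are certified.

The results are certified — 09:45 on 7 February 2008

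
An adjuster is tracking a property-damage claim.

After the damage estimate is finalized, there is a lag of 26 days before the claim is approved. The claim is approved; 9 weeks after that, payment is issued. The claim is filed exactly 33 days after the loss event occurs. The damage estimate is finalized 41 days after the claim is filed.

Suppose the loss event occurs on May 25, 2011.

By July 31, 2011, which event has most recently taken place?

The loss event occurs: May 25, 2011.
The claim is filed: May 25, 2011 + 33 days = Jun 27, 2011.
The damage estimate is finalized: Jun 27, 2011 + 41 days = Aug 7, 2011.
The claim is approved: Aug 7, 2011 + 26 days = Sep 2, 2011.
Payment is issued: Sep 2, 2011 + 9 weeks = Nov 4, 2011.
Jul 31, 2011 falls between when the claim is filed (Jun 27, 2011) and when the damage estimate is finalized (Aug 7, 2011).

The claim is filed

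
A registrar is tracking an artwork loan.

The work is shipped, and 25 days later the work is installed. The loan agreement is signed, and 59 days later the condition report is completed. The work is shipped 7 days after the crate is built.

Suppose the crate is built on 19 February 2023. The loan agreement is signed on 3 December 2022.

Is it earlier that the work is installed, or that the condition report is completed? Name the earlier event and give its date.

The condition report is completed — 31 January 2023

The crate is built: Feb 19, 2023.
The work is shipped: Feb 19, 2023 + 7 days = Feb 26, 2023.
The work is installed: Feb 26, 2023 + 25 days = Mar 23, 2023.
The loan agreement is signed: Dec 3, 2022.
The condition report is completed: Dec 3, 2022 + 59 days = Jan 31, 2023.
Comparing: the work is installed on Mar 23, 2023 vs the condition report is completed on Jan 31, 2023. Earlier: the condition report is completed.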